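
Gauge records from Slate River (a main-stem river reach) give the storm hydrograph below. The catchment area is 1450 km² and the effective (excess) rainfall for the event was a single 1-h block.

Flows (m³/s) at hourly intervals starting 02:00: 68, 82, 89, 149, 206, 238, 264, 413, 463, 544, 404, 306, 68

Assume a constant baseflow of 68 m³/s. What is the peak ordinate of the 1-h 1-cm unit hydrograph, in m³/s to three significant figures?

U_p ≈ 796 m³/s

Direct runoff: 0.0, 14.0, 21.0, 81.0, 138.0, 170.0, 196.0, 345.0, 395.0, 476.0, 336.0, 238.0, 0.0 m³/s; ΣQ_DR = 2410 m³/s, peak = 476.0 m³/s.
Runoff depth d = ΣQ_DR·Δt / A = 2410 × 3600 / (1450 km²) = 5.983 mm.
The 1-cm UH is the DRH scaled by (10 mm)/d, so U_p = 476.0 × 10/5.983 = 796 m³/s.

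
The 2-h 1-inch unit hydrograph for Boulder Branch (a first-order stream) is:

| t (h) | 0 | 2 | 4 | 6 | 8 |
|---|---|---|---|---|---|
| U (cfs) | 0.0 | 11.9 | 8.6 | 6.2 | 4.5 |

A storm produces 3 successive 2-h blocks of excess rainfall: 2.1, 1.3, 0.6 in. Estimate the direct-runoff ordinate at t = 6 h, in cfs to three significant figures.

Q ≈ 31.3 cfs

By discrete convolution, Q_j = Σ (P_i / 1 in) · U_{j−i}.
At t = 6 h (j=3): Q = (2.1/1)·6.2 + (1.3/1)·8.6 + (0.6/1)·11.9 = 31.3 cfs.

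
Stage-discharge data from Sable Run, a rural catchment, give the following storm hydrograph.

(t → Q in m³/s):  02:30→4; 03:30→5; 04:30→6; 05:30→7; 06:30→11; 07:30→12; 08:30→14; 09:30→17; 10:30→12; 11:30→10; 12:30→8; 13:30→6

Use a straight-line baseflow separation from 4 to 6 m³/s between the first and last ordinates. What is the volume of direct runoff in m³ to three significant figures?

Direct-runoff ordinates (Q − Q_b): 0.00, 0.82, 1.64, 2.45, 6.27, 7.09, 8.91, 11.73, 6.55, 4.36, 2.18, 0.00 m³/s.
ΣQ_DR = 52.00 m³/s.
With Δt = 1 h = 3600 s, V = ΣQ_DR · Δt = 52.00 × 3600 = 1.87 × 10^5 m³.

V ≈ 1.87 × 10^5 m³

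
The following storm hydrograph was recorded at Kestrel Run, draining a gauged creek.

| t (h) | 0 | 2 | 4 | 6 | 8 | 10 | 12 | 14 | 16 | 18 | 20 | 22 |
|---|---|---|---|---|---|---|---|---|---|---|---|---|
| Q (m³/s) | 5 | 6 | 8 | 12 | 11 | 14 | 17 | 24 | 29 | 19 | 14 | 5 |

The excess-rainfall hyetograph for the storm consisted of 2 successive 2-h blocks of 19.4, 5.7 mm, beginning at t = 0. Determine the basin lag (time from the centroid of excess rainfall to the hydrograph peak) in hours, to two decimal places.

t_L ≈ 14.55 h

Centroid of excess rainfall: t_c = Σ P_i·t̄_i / ΣP_i = 1.4542 h (block centres at 1, 3 h).
Hydrograph peak occurs at t = 16 h, so basin lag t_L = 16 − 1.4542 = 14.55 h.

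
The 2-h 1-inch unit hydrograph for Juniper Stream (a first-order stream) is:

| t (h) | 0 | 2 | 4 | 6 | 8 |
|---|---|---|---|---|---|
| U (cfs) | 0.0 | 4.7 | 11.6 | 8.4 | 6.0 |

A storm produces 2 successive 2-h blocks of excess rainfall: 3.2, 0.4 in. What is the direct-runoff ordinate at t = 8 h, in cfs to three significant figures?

By discrete convolution, Q_j = Σ (P_i / 1 in) · U_{j−i}.
At t = 8 h (j=4): Q = (3.2/1)·6.0 + (0.4/1)·8.4 = 22.6 cfs.

Q ≈ 22.6 cfs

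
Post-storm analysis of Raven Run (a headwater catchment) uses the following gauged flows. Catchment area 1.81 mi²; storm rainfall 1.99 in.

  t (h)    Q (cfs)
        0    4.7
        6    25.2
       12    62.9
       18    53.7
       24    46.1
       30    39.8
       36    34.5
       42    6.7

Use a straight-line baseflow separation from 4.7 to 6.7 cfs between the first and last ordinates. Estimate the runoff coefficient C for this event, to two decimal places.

C ≈ 0.59

ΣQ_DR = 228.0 cfs; V = ΣQ_DR·Δt = 4.925 × 10^6 ft³.
Runoff depth d = V / A = 1.171 in.
C = d / P = 1.171 / 1.99 = 0.59.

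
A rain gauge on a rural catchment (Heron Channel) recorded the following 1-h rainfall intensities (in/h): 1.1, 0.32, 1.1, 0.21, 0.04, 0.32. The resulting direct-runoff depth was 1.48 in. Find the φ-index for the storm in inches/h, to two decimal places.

φ ≈ 0.36 in/h

Only the 2 blocks with intensity above φ contribute runoff: 1.1, 1.1 in/h.
Σ(I−φ)·Δt = d  ⇒  (1.1+1.1 − 2φ)·1 = 1.48
φ = (2.200 − 1.48/1) / 2 = 0.36 in/h.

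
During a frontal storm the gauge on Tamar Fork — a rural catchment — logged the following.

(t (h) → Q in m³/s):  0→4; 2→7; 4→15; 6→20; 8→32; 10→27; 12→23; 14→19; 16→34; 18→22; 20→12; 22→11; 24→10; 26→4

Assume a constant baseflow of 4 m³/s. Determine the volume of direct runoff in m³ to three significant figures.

Direct-runoff ordinates (Q − Q_b): 0.0, 3.0, 11.0, 16.0, 28.0, 23.0, 19.0, 15.0, 30.0, 18.0, 8.0, 7.0, 6.0, 0.0 m³/s.
ΣQ_DR = 184.0 m³/s.
With Δt = 2 h = 7200 s, V = ΣQ_DR · Δt = 184.0 × 7200 = 1.32 × 10^6 m³.

V ≈ 1.32 × 10^6 m³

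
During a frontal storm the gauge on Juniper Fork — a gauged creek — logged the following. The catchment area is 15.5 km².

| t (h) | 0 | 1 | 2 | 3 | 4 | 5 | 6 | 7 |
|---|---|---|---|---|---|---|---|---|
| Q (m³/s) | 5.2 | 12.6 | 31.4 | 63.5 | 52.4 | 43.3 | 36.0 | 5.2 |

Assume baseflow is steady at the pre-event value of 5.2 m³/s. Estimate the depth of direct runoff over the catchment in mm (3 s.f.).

d ≈ 48.3 mm

Direct runoff: 0.0, 7.4, 26.2, 58.3, 47.2, 38.1, 30.8, 0.0 m³/s; ΣQ_DR = 208.0 m³/s.
V = ΣQ_DR · Δt = 208.0 × 3600 s = 7.488 × 10^5 m³.
Over A = 15.5 km², depth = V / A = 48.3 mm.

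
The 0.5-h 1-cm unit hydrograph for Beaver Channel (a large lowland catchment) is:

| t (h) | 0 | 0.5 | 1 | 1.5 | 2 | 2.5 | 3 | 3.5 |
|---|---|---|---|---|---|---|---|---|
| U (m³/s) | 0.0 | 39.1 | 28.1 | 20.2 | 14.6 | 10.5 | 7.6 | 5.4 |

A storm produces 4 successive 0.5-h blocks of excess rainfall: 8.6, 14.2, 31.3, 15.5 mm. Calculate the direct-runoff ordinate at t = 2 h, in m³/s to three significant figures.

By discrete convolution, Q_j = Σ (P_i / 10 mm) · U_{j−i}.
At t = 2 h (j=4): Q = (8.6/10)·14.6 + (14.2/10)·20.2 + (31.3/10)·28.1 + (15.5/10)·39.1 = 190 m³/s.

Q ≈ 190 m³/s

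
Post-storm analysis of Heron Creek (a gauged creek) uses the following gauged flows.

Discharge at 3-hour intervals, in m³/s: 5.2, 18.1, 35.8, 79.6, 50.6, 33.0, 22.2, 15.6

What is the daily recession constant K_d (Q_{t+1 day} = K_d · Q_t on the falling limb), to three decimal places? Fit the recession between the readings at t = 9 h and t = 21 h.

K_d ≈ 0.038

Between t = 9 h and t = 21 h the flow falls from 79.6 to 15.6 m³/s over 4×3 h = 12 h.
Per-interval ratio K = (15.6/79.6)^(1/4) = 0.6654; K_d = K^(24/3) = 0.038.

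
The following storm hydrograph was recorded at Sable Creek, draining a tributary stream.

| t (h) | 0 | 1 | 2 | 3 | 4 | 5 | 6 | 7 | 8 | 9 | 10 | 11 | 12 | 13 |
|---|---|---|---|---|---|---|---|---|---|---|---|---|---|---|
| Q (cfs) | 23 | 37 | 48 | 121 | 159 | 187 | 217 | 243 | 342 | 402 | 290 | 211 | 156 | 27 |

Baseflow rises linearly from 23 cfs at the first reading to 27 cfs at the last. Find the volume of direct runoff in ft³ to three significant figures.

V ≈ 7.61 × 10^6 ft³

Direct-runoff ordinates (Q − Q_b): 0.00, 13.69, 24.38, 97.08, 134.77, 162.46, 192.15, 217.85, 316.54, 376.23, 263.92, 184.62, 129.31, 0.00 cfs.
ΣQ_DR = 2113 cfs.
With Δt = 1 h = 3600 s, V = ΣQ_DR · Δt = 2113 × 3600 = 7.61 × 10^6 ft³.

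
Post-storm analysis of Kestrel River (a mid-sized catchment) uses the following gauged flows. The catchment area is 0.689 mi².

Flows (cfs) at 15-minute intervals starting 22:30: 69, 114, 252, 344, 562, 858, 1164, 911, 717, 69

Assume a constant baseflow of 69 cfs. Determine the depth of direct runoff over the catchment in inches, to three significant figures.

d ≈ 2.46 in

Direct runoff: 0.0, 45.0, 183.0, 275.0, 493.0, 789.0, 1095.0, 842.0, 648.0, 0.0 cfs; ΣQ_DR = 4370 cfs.
V = ΣQ_DR · Δt = 4370 × 900 s = 3.933 × 10^6 ft³.
Over A = 0.689 mi², depth = V / A = 2.46 in.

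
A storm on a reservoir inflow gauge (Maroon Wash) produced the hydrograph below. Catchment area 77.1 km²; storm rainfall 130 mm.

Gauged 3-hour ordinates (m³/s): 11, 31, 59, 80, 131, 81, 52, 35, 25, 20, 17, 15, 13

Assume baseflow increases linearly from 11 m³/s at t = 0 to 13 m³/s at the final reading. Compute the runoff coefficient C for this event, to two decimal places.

ΣQ_DR = 414.0 m³/s; V = ΣQ_DR·Δt = 4.471 × 10^6 m³.
Runoff depth d = V / A = 57.99 mm.
C = d / P = 57.99 / 130 = 0.45.

C ≈ 0.45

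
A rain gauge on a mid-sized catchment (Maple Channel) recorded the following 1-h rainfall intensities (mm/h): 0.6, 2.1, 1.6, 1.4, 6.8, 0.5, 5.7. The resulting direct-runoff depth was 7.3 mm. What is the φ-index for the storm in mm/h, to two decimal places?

Only the 2 blocks with intensity above φ contribute runoff: 6.8, 5.7 mm/h.
Σ(I−φ)·Δt = d  ⇒  (6.8+5.7 − 2φ)·1 = 7.3
φ = (12.50 − 7.3/1) / 2 = 2.60 mm/h.

φ ≈ 2.60 mm/h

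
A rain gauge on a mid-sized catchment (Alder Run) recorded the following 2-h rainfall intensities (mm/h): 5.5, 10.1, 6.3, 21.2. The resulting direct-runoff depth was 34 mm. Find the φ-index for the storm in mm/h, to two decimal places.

Only the 2 blocks with intensity above φ contribute runoff: 10.1, 21.2 mm/h.
Σ(I−φ)·Δt = d  ⇒  (10.1+21.2 − 2φ)·2 = 34
φ = (31.30 − 34/2) / 2 = 7.15 mm/h.

φ ≈ 7.15 mm/h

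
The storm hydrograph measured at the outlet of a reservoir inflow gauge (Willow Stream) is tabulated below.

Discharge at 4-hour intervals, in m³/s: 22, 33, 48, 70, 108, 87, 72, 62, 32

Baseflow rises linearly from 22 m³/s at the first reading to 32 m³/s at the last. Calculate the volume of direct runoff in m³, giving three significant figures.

Direct-runoff ordinates (Q − Q_b): 0.00, 9.75, 23.50, 44.25, 81.00, 58.75, 42.50, 31.25, 0.00 m³/s.
ΣQ_DR = 291.0 m³/s.
With Δt = 4 h = 14400 s, V = ΣQ_DR · Δt = 291.0 × 14400 = 4.19 × 10^6 m³.

V ≈ 4.19 × 10^6 m³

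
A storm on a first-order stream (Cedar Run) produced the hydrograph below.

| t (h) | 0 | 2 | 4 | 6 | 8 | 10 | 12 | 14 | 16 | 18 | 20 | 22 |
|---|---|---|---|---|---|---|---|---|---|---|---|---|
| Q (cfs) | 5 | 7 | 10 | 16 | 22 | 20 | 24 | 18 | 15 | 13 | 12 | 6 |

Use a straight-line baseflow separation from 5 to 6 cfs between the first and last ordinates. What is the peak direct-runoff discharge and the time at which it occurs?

Q_p = 18.45 cfs at t = 12 h

Subtracting baseflow gives direct-runoff ordinates: 0.00, 1.91, 4.82, 10.73, 16.64, 14.55, 18.45, 12.36, 9.27, 7.18, 6.09, 0.00 cfs.
The maximum is 18.45 cfs, occurring at the reading for t = 12 h.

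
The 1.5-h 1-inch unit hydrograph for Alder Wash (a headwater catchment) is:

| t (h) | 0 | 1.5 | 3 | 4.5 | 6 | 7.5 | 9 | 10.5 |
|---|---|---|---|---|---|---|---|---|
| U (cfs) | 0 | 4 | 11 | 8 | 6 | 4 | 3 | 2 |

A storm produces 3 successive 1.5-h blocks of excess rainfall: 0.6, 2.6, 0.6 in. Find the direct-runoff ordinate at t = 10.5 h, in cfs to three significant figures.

Q ≈ 11.4 cfs

By discrete convolution, Q_j = Σ (P_i / 1 in) · U_{j−i}.
At t = 10.5 h (j=7): Q = (0.6/1)·2 + (2.6/1)·3 + (0.6/1)·4 = 11.4 cfs.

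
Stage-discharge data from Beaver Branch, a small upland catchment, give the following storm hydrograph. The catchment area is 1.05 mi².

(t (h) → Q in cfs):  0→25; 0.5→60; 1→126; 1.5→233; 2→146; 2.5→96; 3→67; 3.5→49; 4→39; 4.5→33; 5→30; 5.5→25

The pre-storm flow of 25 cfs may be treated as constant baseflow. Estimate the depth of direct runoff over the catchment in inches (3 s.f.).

d ≈ 0.464 in

Direct runoff: 0.0, 35.0, 101.0, 208.0, 121.0, 71.0, 42.0, 24.0, 14.0, 8.0, 5.0, 0.0 cfs; ΣQ_DR = 629.0 cfs.
V = ΣQ_DR · Δt = 629.0 × 1800 s = 1.132 × 10^6 ft³.
Over A = 1.05 mi², depth = V / A = 0.464 in.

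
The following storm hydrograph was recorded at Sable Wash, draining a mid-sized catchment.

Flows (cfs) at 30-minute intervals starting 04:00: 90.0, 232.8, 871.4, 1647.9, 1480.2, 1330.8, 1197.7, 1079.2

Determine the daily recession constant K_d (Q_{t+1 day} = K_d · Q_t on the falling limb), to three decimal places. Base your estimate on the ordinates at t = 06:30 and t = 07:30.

Between t = 06:30 and t = 07:30 the flow falls from 1330.8 to 1079.2 cfs over 2×0.5 h = 1 h.
Per-interval ratio K = (1079.2/1330.8)^(1/2) = 0.9005; K_d = K^(24/0.5) = 0.007.

K_d ≈ 0.007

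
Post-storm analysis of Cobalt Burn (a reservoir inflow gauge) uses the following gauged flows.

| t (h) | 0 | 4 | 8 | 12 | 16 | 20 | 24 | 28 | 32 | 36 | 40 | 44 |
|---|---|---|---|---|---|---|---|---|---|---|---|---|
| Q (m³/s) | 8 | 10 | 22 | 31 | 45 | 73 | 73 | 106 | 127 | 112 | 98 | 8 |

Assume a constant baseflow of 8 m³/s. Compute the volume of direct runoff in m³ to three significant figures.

Direct-runoff ordinates (Q − Q_b): 0.0, 2.0, 14.0, 23.0, 37.0, 65.0, 65.0, 98.0, 119.0, 104.0, 90.0, 0.0 m³/s.
ΣQ_DR = 617.0 m³/s.
With Δt = 4 h = 14400 s, V = ΣQ_DR · Δt = 617.0 × 14400 = 8.88 × 10^6 m³.

V ≈ 8.88 × 10^6 m³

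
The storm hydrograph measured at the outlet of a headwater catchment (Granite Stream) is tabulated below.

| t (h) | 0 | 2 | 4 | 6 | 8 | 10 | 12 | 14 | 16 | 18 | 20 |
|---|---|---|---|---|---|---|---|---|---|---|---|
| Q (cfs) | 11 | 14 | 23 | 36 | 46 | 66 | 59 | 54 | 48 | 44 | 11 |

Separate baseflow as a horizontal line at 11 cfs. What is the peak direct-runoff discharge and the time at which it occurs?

Subtracting baseflow gives direct-runoff ordinates: 0.0, 3.0, 12.0, 25.0, 35.0, 55.0, 48.0, 43.0, 37.0, 33.0, 0.0 cfs.
The maximum is 55.0 cfs, occurring at the reading for t = 10 h.

Q_p = 55.0 cfs at t = 10 h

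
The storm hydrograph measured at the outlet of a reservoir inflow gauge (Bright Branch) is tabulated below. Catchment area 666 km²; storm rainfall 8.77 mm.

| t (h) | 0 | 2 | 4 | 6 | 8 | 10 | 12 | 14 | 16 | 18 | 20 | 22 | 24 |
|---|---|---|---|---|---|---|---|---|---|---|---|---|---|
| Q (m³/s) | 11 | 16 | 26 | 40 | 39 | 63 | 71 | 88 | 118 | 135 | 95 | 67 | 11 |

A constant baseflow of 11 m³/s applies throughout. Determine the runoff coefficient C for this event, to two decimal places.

C ≈ 0.79

ΣQ_DR = 637.0 m³/s; V = ΣQ_DR·Δt = 4.586 × 10^6 m³.
Runoff depth d = V / A = 6.886 mm.
C = d / P = 6.886 / 8.77 = 0.79.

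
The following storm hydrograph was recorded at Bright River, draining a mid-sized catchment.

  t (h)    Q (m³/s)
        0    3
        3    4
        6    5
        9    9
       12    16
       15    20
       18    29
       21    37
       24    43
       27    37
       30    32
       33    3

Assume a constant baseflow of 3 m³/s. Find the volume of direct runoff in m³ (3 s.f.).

V ≈ 2.18 × 10^6 m³

Direct-runoff ordinates (Q − Q_b): 0.0, 1.0, 2.0, 6.0, 13.0, 17.0, 26.0, 34.0, 40.0, 34.0, 29.0, 0.0 m³/s.
ΣQ_DR = 202.0 m³/s.
With Δt = 3 h = 10800 s, V = ΣQ_DR · Δt = 202.0 × 10800 = 2.18 × 10^6 m³.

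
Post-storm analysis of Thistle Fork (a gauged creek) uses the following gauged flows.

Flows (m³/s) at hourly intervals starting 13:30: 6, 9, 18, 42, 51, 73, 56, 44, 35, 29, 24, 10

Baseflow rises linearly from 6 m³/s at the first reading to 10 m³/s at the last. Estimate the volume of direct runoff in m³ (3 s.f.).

V ≈ 1.08 × 10^6 m³

Direct-runoff ordinates (Q − Q_b): 0.00, 2.64, 11.27, 34.91, 43.55, 65.18, 47.82, 35.45, 26.09, 19.73, 14.36, 0.00 m³/s.
ΣQ_DR = 301.0 m³/s.
With Δt = 1 h = 3600 s, V = ΣQ_DR · Δt = 301.0 × 3600 = 1.08 × 10^6 m³.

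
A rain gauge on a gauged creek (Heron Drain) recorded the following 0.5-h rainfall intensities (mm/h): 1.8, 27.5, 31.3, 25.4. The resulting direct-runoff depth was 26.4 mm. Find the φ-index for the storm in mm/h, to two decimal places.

Only the 3 blocks with intensity above φ contribute runoff: 27.5, 31.3, 25.4 mm/h.
Σ(I−φ)·Δt = d  ⇒  (27.5+31.3+25.4 − 3φ)·0.5 = 26.4
φ = (84.20 − 26.4/0.5) / 3 = 10.47 mm/h.

φ ≈ 10.47 mm/h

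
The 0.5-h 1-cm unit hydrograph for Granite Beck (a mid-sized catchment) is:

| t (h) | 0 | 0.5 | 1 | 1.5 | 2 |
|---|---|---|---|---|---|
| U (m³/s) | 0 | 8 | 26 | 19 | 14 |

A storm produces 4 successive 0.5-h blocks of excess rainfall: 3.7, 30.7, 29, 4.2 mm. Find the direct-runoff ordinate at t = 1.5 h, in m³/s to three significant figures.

By discrete convolution, Q_j = Σ (P_i / 10 mm) · U_{j−i}.
At t = 1.5 h (j=3): Q = (3.7/10)·19 + (30.7/10)·26 + (29/10)·8 + (4.2/10)·0 = 110 m³/s.

Q ≈ 110 m³/s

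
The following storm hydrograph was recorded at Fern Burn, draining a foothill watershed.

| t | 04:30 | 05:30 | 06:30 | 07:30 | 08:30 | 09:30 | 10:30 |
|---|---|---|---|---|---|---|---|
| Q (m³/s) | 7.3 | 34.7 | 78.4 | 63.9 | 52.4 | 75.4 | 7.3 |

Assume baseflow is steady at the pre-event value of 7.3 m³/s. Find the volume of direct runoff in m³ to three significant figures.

Direct-runoff ordinates (Q − Q_b): 0.0, 27.4, 71.1, 56.6, 45.1, 68.1, 0.0 m³/s.
ΣQ_DR = 268.3 m³/s.
With Δt = 1 h = 3600 s, V = ΣQ_DR · Δt = 268.3 × 3600 = 9.66 × 10^5 m³.

V ≈ 9.66 × 10^5 m³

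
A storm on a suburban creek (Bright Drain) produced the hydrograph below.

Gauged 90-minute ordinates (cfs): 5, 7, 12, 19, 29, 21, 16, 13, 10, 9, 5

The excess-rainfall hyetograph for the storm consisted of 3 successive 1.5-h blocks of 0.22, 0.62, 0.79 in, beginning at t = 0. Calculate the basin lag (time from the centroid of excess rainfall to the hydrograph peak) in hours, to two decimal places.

Centroid of excess rainfall: t_c = Σ P_i·t̄_i / ΣP_i = 2.7745 h (block centres at 0.75, 2.25, 3.75 h).
Hydrograph peak occurs at t = 6 h, so basin lag t_L = 6 − 2.7745 = 3.23 h.

t_L ≈ 3.23 h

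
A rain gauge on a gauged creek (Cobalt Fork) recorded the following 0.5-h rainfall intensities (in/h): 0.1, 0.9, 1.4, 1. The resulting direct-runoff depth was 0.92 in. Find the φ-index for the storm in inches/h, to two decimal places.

Only the 3 blocks with intensity above φ contribute runoff: 0.9, 1.4, 1 in/h.
Σ(I−φ)·Δt = d  ⇒  (0.9+1.4+1 − 3φ)·0.5 = 0.92
φ = (3.300 − 0.92/0.5) / 3 = 0.49 in/h.

φ ≈ 0.49 in/h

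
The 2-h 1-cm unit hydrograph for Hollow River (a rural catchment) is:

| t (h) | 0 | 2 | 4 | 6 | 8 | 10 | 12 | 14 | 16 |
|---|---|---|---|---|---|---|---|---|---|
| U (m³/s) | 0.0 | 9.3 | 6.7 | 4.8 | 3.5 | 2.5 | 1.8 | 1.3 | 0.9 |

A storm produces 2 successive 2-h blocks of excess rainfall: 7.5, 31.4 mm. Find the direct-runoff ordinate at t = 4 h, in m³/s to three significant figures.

By discrete convolution, Q_j = Σ (P_i / 10 mm) · U_{j−i}.
At t = 4 h (j=2): Q = (7.5/10)·6.7 + (31.4/10)·9.3 = 34.2 m³/s.

Q ≈ 34.2 m³/s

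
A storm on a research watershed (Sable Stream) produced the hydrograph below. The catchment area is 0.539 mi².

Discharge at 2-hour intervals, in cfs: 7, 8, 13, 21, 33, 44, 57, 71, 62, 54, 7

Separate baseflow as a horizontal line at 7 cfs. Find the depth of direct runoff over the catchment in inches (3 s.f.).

Direct runoff: 0.0, 1.0, 6.0, 14.0, 26.0, 37.0, 50.0, 64.0, 55.0, 47.0, 0.0 cfs; ΣQ_DR = 300.0 cfs.
V = ΣQ_DR · Δt = 300.0 × 7200 s = 2.160 × 10^6 ft³.
Over A = 0.539 mi², depth = V / A = 1.72 in.

d ≈ 1.72 in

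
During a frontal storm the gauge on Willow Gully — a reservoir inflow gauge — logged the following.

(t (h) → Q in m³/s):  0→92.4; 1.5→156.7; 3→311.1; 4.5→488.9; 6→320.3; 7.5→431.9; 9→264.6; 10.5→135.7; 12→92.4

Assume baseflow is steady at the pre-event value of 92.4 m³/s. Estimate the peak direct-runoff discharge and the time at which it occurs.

Subtracting baseflow gives direct-runoff ordinates: 0.0, 64.3, 218.7, 396.5, 227.9, 339.5, 172.2, 43.3, 0.0 m³/s.
The maximum is 396.5 m³/s, occurring at the reading for t = 4.5 h.

Q_p = 396.5 m³/s at t = 4.5 h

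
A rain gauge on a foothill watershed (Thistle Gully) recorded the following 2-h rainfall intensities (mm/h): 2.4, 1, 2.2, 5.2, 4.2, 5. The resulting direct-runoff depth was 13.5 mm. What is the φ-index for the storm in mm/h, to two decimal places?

Only the 3 blocks with intensity above φ contribute runoff: 5.2, 4.2, 5 mm/h.
Σ(I−φ)·Δt = d  ⇒  (5.2+4.2+5 − 3φ)·2 = 13.5
φ = (14.40 − 13.5/2) / 3 = 2.55 mm/h.

φ ≈ 2.55 mm/h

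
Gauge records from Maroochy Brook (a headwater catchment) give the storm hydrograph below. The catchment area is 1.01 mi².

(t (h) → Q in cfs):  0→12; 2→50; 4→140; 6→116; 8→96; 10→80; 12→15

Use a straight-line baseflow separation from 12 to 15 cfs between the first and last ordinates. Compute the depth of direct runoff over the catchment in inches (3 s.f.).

d ≈ 1.27 in

Direct runoff: 0.00, 37.50, 127.00, 102.50, 82.00, 65.50, 0.00 cfs; ΣQ_DR = 414.5 cfs.
V = ΣQ_DR · Δt = 414.5 × 7200 s = 2.984 × 10^6 ft³.
Over A = 1.01 mi², depth = V / A = 1.27 in.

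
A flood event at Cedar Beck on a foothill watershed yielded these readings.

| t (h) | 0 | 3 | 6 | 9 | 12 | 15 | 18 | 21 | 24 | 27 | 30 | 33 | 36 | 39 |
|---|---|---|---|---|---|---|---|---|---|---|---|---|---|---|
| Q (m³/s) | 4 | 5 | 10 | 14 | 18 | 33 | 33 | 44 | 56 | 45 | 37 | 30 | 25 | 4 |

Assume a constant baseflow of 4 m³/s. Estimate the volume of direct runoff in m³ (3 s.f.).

Direct-runoff ordinates (Q − Q_b): 0.0, 1.0, 6.0, 10.0, 14.0, 29.0, 29.0, 40.0, 52.0, 41.0, 33.0, 26.0, 21.0, 0.0 m³/s.
ΣQ_DR = 302.0 m³/s.
With Δt = 3 h = 10800 s, V = ΣQ_DR · Δt = 302.0 × 10800 = 3.26 × 10^6 m³.

V ≈ 3.26 × 10^6 m³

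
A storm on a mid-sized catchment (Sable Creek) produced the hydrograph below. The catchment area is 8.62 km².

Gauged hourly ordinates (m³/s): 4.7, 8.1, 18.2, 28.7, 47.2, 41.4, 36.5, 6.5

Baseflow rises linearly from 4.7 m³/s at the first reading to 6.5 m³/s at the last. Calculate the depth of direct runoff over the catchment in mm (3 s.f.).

Direct runoff: 0.00, 3.14, 12.99, 23.23, 41.47, 35.41, 30.26, 0.00 m³/s; ΣQ_DR = 146.5 m³/s.
V = ΣQ_DR · Δt = 146.5 × 3600 s = 5.274 × 10^5 m³.
Over A = 8.62 km², depth = V / A = 61.2 mm.

d ≈ 61.2 mm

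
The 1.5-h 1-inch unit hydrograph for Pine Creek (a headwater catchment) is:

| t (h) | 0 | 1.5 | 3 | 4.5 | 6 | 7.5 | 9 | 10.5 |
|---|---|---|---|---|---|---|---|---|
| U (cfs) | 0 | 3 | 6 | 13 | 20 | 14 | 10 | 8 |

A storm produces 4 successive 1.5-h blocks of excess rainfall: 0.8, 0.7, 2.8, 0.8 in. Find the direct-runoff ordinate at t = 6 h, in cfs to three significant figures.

Q ≈ 44.3 cfs

By discrete convolution, Q_j = Σ (P_i / 1 in) · U_{j−i}.
At t = 6 h (j=4): Q = (0.8/1)·20 + (0.7/1)·13 + (2.8/1)·6 + (0.8/1)·3 = 44.3 cfs.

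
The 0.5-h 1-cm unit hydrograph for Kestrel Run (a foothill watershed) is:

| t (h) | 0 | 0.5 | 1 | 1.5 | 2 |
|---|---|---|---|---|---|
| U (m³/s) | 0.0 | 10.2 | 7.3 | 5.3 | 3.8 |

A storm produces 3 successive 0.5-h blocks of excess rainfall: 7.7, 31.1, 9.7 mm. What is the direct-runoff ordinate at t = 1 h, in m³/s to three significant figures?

By discrete convolution, Q_j = Σ (P_i / 10 mm) · U_{j−i}.
At t = 1 h (j=2): Q = (7.7/10)·7.3 + (31.1/10)·10.2 + (9.7/10)·0.0 = 37.3 m³/s.

Q ≈ 37.3 m³/s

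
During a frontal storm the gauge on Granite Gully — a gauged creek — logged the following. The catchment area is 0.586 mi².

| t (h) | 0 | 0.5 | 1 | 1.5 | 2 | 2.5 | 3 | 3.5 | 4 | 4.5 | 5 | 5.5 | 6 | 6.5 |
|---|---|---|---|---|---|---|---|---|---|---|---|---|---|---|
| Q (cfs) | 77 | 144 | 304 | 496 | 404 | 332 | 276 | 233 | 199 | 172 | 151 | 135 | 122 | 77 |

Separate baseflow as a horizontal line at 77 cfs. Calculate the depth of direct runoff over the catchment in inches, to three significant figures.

Direct runoff: 0.0, 67.0, 227.0, 419.0, 327.0, 255.0, 199.0, 156.0, 122.0, 95.0, 74.0, 58.0, 45.0, 0.0 cfs; ΣQ_DR = 2044 cfs.
V = ΣQ_DR · Δt = 2044 × 1800 s = 3.679 × 10^6 ft³.
Over A = 0.586 mi², depth = V / A = 2.70 in.

d ≈ 2.70 in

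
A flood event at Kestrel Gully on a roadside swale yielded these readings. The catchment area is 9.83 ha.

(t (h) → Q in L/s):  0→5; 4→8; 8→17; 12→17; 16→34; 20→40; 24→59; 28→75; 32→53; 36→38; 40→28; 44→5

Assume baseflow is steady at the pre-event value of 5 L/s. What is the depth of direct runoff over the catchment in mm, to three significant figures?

d ≈ 46.7 mm

Direct runoff: 0.0, 3.0, 12.0, 12.0, 29.0, 35.0, 54.0, 70.0, 48.0, 33.0, 23.0, 0.0 L/s; ΣQ_DR = 319.0 L/s.
V = ΣQ_DR · Δt = 319.0 × 14400 s = 4.594 × 10^6 L.
Over A = 9.83 ha, depth = V / A = 46.7 mm.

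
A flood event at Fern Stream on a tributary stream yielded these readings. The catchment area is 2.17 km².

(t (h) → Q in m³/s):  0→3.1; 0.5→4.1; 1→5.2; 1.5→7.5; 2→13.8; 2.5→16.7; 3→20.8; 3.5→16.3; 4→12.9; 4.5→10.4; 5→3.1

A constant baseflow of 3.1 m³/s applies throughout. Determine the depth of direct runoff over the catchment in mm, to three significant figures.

d ≈ 66.2 mm

Direct runoff: 0.0, 1.0, 2.1, 4.4, 10.7, 13.6, 17.7, 13.2, 9.8, 7.3, 0.0 m³/s; ΣQ_DR = 79.80 m³/s.
V = ΣQ_DR · Δt = 79.80 × 1800 s = 1.436 × 10^5 m³.
Over A = 2.17 km², depth = V / A = 66.2 mm.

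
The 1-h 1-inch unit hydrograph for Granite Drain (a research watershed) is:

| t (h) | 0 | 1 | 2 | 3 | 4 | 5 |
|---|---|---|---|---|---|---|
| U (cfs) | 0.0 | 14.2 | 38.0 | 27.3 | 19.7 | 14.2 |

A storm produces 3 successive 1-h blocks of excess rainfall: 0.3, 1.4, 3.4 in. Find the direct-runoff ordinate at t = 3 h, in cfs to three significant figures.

By discrete convolution, Q_j = Σ (P_i / 1 in) · U_{j−i}.
At t = 3 h (j=3): Q = (0.3/1)·27.3 + (1.4/1)·38.0 + (3.4/1)·14.2 = 110 cfs.

Q ≈ 110 cfs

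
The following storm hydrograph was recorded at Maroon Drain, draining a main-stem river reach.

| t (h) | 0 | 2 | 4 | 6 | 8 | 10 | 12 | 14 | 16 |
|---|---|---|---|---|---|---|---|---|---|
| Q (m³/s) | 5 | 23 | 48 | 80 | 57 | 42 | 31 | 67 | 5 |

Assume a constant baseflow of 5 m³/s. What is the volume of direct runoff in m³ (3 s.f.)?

V ≈ 2.25 × 10^6 m³

Direct-runoff ordinates (Q − Q_b): 0.0, 18.0, 43.0, 75.0, 52.0, 37.0, 26.0, 62.0, 0.0 m³/s.
ΣQ_DR = 313.0 m³/s.
With Δt = 2 h = 7200 s, V = ΣQ_DR · Δt = 313.0 × 7200 = 2.25 × 10^6 m³.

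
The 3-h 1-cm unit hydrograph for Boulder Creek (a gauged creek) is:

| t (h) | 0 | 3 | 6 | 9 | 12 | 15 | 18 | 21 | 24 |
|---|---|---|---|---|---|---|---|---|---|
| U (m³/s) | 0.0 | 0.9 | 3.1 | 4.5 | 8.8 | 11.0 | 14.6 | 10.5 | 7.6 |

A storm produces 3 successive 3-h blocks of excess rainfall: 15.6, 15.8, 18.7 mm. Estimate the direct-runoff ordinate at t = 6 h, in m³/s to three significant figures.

By discrete convolution, Q_j = Σ (P_i / 10 mm) · U_{j−i}.
At t = 6 h (j=2): Q = (15.6/10)·3.1 + (15.8/10)·0.9 + (18.7/10)·0.0 = 6.26 m³/s.

Q ≈ 6.26 m³/s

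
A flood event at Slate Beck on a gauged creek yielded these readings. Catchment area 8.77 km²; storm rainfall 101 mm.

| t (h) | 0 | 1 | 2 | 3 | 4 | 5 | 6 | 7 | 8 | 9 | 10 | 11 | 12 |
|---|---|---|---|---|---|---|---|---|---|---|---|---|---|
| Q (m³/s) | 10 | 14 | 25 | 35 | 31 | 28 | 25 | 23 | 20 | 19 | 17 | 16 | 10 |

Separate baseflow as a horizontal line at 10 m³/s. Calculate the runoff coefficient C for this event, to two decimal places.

C ≈ 0.58

ΣQ_DR = 143.0 m³/s; V = ΣQ_DR·Δt = 5.148 × 10^5 m³.
Runoff depth d = V / A = 58.70 mm.
C = d / P = 58.70 / 101 = 0.58.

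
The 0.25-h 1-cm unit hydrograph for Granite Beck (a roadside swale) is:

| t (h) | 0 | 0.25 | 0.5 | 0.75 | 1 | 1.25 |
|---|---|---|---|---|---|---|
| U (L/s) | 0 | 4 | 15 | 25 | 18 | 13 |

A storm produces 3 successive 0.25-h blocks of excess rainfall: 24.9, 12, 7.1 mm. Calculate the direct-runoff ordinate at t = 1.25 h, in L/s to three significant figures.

By discrete convolution, Q_j = Σ (P_i / 10 mm) · U_{j−i}.
At t = 1.25 h (j=5): Q = (24.9/10)·13 + (12/10)·18 + (7.1/10)·25 = 71.7 L/s.

Q ≈ 71.7 L/s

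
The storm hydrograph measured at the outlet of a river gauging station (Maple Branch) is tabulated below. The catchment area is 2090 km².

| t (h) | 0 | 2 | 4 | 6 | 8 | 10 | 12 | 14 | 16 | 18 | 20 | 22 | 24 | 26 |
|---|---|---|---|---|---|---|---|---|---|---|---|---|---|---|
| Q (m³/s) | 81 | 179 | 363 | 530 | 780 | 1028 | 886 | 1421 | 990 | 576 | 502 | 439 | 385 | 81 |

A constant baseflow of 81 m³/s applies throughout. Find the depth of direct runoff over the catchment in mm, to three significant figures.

d ≈ 24.5 mm

Direct runoff: 0.0, 98.0, 282.0, 449.0, 699.0, 947.0, 805.0, 1340.0, 909.0, 495.0, 421.0, 358.0, 304.0, 0.0 m³/s; ΣQ_DR = 7107 m³/s.
V = ΣQ_DR · Δt = 7107 × 7200 s = 5.117 × 10^7 m³.
Over A = 2090 km², depth = V / A = 24.5 mm.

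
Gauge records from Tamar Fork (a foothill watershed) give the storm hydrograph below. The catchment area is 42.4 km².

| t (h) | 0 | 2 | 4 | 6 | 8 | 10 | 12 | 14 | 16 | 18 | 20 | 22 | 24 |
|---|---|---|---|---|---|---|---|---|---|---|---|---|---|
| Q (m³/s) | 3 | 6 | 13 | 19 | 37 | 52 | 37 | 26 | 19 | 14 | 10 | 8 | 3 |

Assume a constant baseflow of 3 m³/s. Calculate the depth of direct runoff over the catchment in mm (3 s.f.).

d ≈ 35.3 mm

Direct runoff: 0.0, 3.0, 10.0, 16.0, 34.0, 49.0, 34.0, 23.0, 16.0, 11.0, 7.0, 5.0, 0.0 m³/s; ΣQ_DR = 208.0 m³/s.
V = ΣQ_DR · Δt = 208.0 × 7200 s = 1.498 × 10^6 m³.
Over A = 42.4 km², depth = V / A = 35.3 mm.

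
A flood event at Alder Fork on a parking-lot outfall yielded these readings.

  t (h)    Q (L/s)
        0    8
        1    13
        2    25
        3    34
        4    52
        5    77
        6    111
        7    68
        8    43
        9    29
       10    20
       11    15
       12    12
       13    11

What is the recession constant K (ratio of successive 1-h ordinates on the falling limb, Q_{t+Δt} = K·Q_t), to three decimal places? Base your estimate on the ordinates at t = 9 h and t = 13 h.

Using the recession-limb readings at t = 9 h and t = 13 h: Q falls from 29 to 11 L/s over 4 intervals.
K = (Q₂/Q₁)^(1/4) = (11/29)^(1/4) = 0.785.

K ≈ 0.785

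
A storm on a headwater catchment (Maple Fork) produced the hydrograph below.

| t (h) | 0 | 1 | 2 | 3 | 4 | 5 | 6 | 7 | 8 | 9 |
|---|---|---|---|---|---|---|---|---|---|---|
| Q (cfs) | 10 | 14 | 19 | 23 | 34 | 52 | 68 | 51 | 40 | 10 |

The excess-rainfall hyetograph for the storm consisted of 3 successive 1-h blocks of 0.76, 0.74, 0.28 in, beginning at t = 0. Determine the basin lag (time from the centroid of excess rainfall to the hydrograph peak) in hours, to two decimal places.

t_L ≈ 4.77 h

Centroid of excess rainfall: t_c = Σ P_i·t̄_i / ΣP_i = 1.2303 h (block centres at 0.5, 1.5, 2.5 h).
Hydrograph peak occurs at t = 6 h, so basin lag t_L = 6 − 1.2303 = 4.77 h.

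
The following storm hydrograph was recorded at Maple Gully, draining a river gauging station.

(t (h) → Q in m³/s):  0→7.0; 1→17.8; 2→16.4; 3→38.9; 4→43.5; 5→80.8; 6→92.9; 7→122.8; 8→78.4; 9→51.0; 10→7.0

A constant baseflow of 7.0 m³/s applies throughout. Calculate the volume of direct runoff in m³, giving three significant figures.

V ≈ 1.73 × 10^6 m³

Direct-runoff ordinates (Q − Q_b): 0.0, 10.8, 9.4, 31.9, 36.5, 73.8, 85.9, 115.8, 71.4, 44.0, 0.0 m³/s.
ΣQ_DR = 479.5 m³/s.
With Δt = 1 h = 3600 s, V = ΣQ_DR · Δt = 479.5 × 3600 = 1.73 × 10^6 m³.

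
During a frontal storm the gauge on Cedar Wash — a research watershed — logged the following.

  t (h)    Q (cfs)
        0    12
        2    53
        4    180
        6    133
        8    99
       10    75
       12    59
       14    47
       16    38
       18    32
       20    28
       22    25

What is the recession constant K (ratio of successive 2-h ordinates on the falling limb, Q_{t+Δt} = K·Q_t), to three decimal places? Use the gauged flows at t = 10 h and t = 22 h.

Using the recession-limb readings at t = 10 h and t = 22 h: Q falls from 75 to 25 cfs over 6 intervals.
K = (Q₂/Q₁)^(1/6) = (25/75)^(1/6) = 0.833.

K ≈ 0.833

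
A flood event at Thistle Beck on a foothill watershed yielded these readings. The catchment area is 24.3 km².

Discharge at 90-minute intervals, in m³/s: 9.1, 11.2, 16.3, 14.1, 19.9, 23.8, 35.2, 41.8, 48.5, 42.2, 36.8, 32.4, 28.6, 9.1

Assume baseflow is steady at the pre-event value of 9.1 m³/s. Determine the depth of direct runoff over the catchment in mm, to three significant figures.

d ≈ 53.7 mm

Direct runoff: 0.0, 2.1, 7.2, 5.0, 10.8, 14.7, 26.1, 32.7, 39.4, 33.1, 27.7, 23.3, 19.5, 0.0 m³/s; ΣQ_DR = 241.6 m³/s.
V = ΣQ_DR · Δt = 241.6 × 5400 s = 1.305 × 10^6 m³.
Over A = 24.3 km², depth = V / A = 53.7 mm.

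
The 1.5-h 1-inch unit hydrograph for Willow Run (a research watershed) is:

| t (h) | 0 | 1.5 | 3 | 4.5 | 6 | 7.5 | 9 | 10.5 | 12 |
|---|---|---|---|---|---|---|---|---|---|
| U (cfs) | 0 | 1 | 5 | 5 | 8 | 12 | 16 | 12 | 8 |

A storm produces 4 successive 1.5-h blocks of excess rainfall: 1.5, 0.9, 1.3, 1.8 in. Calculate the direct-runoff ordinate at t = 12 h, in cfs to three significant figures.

Q ≈ 65.2 cfs

By discrete convolution, Q_j = Σ (P_i / 1 in) · U_{j−i}.
At t = 12 h (j=8): Q = (1.5/1)·8 + (0.9/1)·12 + (1.3/1)·16 + (1.8/1)·12 = 65.2 cfs.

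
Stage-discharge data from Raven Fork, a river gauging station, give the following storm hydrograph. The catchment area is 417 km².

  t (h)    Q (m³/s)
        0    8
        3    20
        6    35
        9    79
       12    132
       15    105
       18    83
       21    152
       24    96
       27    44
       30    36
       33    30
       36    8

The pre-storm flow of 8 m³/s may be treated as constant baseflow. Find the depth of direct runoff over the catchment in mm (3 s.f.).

d ≈ 18.8 mm

Direct runoff: 0.0, 12.0, 27.0, 71.0, 124.0, 97.0, 75.0, 144.0, 88.0, 36.0, 28.0, 22.0, 0.0 m³/s; ΣQ_DR = 724.0 m³/s.
V = ΣQ_DR · Δt = 724.0 × 10800 s = 7.819 × 10^6 m³.
Over A = 417 km², depth = V / A = 18.8 mm.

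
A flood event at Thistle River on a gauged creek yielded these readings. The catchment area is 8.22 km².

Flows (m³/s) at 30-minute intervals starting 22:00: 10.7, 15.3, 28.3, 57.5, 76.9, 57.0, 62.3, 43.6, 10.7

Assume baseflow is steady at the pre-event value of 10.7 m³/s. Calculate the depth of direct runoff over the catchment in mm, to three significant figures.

Direct runoff: 0.0, 4.6, 17.6, 46.8, 66.2, 46.3, 51.6, 32.9, 0.0 m³/s; ΣQ_DR = 266.0 m³/s.
V = ΣQ_DR · Δt = 266.0 × 1800 s = 4.788 × 10^5 m³.
Over A = 8.22 km², depth = V / A = 58.2 mm.

d ≈ 58.2 mm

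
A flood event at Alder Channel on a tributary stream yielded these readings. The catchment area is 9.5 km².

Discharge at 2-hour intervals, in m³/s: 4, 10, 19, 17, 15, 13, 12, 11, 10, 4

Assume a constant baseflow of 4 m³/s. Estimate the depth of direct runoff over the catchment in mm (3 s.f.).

d ≈ 56.8 mm

Direct runoff: 0.0, 6.0, 15.0, 13.0, 11.0, 9.0, 8.0, 7.0, 6.0, 0.0 m³/s; ΣQ_DR = 75.00 m³/s.
V = ΣQ_DR · Δt = 75.00 × 7200 s = 5.400 × 10^5 m³.
Over A = 9.5 km², depth = V / A = 56.8 mm.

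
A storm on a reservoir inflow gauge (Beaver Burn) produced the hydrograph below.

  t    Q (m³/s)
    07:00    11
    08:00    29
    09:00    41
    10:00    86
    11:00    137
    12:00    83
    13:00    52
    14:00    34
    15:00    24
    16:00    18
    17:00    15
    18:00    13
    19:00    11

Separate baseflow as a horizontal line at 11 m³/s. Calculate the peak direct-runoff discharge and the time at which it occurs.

Subtracting baseflow gives direct-runoff ordinates: 0.0, 18.0, 30.0, 75.0, 126.0, 72.0, 41.0, 23.0, 13.0, 7.0, 4.0, 2.0, 0.0 m³/s.
The maximum is 126.0 m³/s, occurring at the reading for t = 11:00.

Q_p = 126.0 m³/s at t = 11:00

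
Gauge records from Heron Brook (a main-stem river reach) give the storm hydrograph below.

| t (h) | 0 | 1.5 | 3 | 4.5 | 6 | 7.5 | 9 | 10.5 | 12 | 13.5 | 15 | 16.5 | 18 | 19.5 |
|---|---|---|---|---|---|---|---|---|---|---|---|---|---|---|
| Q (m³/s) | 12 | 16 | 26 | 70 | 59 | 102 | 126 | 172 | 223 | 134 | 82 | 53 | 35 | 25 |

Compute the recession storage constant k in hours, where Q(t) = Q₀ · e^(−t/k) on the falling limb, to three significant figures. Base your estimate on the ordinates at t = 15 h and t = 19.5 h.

k ≈ 3.79 h

On the falling limb, Q drops from 82 to 25 m³/s between t = 15 h and t = 19.5 h (Δt = 4.5 h).
k = −Δt / ln(Q₂/Q₁) = −4.5 / ln(25/82) = 3.79 h.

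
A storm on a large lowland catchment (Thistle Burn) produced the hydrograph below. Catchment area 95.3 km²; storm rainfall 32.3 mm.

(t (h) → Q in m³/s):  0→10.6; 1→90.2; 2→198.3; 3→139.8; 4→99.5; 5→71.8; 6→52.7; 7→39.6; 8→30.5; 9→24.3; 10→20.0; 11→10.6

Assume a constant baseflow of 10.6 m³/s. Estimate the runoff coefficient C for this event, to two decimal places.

ΣQ_DR = 660.7 m³/s; V = ΣQ_DR·Δt = 2.379 × 10^6 m³.
Runoff depth d = V / A = 24.96 mm.
C = d / P = 24.96 / 32.3 = 0.77.

C ≈ 0.77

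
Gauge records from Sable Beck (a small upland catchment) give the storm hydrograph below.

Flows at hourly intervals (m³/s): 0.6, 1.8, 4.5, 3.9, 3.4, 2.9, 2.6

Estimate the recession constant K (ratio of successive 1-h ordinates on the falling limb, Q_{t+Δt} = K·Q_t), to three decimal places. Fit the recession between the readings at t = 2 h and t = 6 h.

K ≈ 0.872

Using the recession-limb readings at t = 2 h and t = 6 h: Q falls from 4.5 to 2.6 m³/s over 4 intervals.
K = (Q₂/Q₁)^(1/4) = (2.6/4.5)^(1/4) = 0.872.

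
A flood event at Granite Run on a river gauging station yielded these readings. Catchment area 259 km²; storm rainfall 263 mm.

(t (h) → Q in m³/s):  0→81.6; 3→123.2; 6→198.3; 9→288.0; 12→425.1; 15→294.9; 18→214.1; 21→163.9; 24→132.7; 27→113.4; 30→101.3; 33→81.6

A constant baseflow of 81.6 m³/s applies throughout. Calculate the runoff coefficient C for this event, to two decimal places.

ΣQ_DR = 1239 m³/s; V = ΣQ_DR·Δt = 1.338 × 10^7 m³.
Runoff depth d = V / A = 51.66 mm.
C = d / P = 51.66 / 263 = 0.20.

C ≈ 0.20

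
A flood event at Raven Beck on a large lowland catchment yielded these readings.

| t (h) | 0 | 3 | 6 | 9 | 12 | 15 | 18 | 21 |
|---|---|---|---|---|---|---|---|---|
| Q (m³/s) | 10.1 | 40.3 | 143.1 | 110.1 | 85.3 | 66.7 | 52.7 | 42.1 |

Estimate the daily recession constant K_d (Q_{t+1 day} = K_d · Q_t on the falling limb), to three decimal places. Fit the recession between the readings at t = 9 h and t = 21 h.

K_d ≈ 0.146

Between t = 9 h and t = 21 h the flow falls from 110.1 to 42.1 m³/s over 4×3 h = 12 h.
Per-interval ratio K = (42.1/110.1)^(1/4) = 0.7864; K_d = K^(24/3) = 0.146.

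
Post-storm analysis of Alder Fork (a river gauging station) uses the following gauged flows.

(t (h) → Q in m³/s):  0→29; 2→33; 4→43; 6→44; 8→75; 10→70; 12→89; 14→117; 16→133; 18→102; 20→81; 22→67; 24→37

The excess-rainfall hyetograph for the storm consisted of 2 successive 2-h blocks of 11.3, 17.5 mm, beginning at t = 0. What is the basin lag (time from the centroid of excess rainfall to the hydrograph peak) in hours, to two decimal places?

Centroid of excess rainfall: t_c = Σ P_i·t̄_i / ΣP_i = 2.2153 h (block centres at 1, 3 h).
Hydrograph peak occurs at t = 16 h, so basin lag t_L = 16 − 2.2153 = 13.78 h.

t_L ≈ 13.78 h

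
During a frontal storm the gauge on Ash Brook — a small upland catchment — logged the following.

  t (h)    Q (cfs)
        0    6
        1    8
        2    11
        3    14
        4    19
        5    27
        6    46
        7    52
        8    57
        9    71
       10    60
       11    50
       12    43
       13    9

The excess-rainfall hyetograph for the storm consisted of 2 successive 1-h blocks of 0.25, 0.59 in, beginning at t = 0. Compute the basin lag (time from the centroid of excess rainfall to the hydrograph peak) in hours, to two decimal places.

Centroid of excess rainfall: t_c = Σ P_i·t̄_i / ΣP_i = 1.2024 h (block centres at 0.5, 1.5 h).
Hydrograph peak occurs at t = 9 h, so basin lag t_L = 9 − 1.2024 = 7.80 h.

t_L ≈ 7.80 h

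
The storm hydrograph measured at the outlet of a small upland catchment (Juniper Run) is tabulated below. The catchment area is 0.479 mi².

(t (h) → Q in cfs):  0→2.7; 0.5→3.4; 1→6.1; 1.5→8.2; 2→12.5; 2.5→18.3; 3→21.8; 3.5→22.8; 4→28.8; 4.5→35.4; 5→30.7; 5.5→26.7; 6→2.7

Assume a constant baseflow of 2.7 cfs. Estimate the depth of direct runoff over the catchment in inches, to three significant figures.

d ≈ 0.299 in

Direct runoff: 0.0, 0.7, 3.4, 5.5, 9.8, 15.6, 19.1, 20.1, 26.1, 32.7, 28.0, 24.0, 0.0 cfs; ΣQ_DR = 185.0 cfs.
V = ΣQ_DR · Δt = 185.0 × 1800 s = 3.330 × 10^5 ft³.
Over A = 0.479 mi², depth = V / A = 0.299 in.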